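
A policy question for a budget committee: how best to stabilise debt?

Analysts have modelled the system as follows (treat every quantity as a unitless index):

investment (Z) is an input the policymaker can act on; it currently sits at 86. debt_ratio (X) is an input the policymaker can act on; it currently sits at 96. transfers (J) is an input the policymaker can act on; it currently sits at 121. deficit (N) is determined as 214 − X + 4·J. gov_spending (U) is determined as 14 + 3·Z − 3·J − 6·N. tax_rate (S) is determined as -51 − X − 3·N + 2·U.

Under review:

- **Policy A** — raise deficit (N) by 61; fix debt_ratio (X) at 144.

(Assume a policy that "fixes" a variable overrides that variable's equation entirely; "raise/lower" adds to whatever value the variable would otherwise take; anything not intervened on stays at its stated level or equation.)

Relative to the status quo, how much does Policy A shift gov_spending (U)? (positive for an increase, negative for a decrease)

-78

Baseline:
  Z = 86
  X = 96
  J = 121
  N = 214 − 96 + 4·121 = 602
  U = 14 + 3·86 − 3·121 − 6·602 = -3703
Policy A (N + 61, X := 144):
  Z = 86
  X = 144
  J = 121
  N = 214 − 144 + 4·121 (+61 from intervention) = 615
  U = 14 + 3·86 − 3·121 − 6·615 = -3781
Change in U: -3781 − (-3703) = -78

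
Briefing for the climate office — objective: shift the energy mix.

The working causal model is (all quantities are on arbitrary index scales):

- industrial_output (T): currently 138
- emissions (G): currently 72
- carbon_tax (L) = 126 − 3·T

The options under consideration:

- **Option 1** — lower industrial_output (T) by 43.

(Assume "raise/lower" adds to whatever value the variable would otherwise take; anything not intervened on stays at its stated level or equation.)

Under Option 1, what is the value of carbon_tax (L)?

-159

Option 1 (T − 43):
  T = 138 − 43 = 95
  L = 126 − 3·95 = -159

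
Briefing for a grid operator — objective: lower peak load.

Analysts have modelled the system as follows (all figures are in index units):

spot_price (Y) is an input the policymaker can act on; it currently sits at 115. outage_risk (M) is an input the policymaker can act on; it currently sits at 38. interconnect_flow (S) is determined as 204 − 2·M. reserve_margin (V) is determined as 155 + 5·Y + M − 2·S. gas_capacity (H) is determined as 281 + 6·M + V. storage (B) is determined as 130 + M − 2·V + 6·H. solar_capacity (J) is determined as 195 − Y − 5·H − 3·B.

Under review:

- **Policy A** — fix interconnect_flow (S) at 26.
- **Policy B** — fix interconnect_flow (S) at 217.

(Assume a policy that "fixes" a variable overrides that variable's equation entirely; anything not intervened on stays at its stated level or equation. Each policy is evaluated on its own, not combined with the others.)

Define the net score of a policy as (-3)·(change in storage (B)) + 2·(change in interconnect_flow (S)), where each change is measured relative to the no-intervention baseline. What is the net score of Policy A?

Baseline:
  Y = 115
  M = 38
  S = 204 − 2·38 = 128
  V = 155 + 5·115 + 38 − 2·128 = 512
  H = 281 + 6·38 + 512 = 1021
  B = 130 + 38 − 2·512 + 6·1021 = 5270
Policy A (S := 26):
  Y = 115
  M = 38
  S = 26
  V = 155 + 5·115 + 38 − 2·26 = 716
  H = 281 + 6·38 + 716 = 1225
  B = 130 + 38 − 2·716 + 6·1225 = 6086
ΔB = 6086 − 5270 = 816; ΔS = 26 − 128 = -102
Score = (-3)·816 + 2·(-102) = -2652

-2652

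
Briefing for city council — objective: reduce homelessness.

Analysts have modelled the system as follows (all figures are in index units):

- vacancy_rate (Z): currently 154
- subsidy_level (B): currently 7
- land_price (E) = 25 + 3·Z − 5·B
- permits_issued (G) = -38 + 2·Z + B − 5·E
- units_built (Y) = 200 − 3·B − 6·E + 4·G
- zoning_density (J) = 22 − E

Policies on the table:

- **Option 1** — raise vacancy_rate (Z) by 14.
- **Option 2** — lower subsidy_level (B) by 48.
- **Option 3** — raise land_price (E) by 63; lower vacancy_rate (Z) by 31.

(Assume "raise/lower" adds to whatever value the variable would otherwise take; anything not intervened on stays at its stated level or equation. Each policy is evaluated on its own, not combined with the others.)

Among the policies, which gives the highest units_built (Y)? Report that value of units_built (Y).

Option 1 (Z + 14):
  Z = 154 + 14 = 168
  B = 7
  E = 25 + 3·168 − 5·7 = 494
  G = -38 + 2·168 + 7 − 5·494 = -2165
  Y = 200 − 3·7 − 6·494 + 4·(-2165) = -11445
Option 2 (B − 48):
  Z = 154
  B = 7 − 48 = -41
  E = 25 + 3·154 − 5·(-41) = 692
  G = -38 + 2·154 + (-41) − 5·692 = -3231
  Y = 200 − 3·(-41) − 6·692 + 4·(-3231) = -16753
Option 3 (E + 63, Z − 31):
  Z = 154 − 31 = 123
  B = 7
  E = 25 + 3·123 − 5·7 (+63 from intervention) = 422
  G = -38 + 2·123 + 7 − 5·422 = -1895
  Y = 200 − 3·7 − 6·422 + 4·(-1895) = -9933
Comparing — Option 1: Y=-11445, Option 2: Y=-16753, Option 3: Y=-9933. Highest is -9933 (Option 3).

-9933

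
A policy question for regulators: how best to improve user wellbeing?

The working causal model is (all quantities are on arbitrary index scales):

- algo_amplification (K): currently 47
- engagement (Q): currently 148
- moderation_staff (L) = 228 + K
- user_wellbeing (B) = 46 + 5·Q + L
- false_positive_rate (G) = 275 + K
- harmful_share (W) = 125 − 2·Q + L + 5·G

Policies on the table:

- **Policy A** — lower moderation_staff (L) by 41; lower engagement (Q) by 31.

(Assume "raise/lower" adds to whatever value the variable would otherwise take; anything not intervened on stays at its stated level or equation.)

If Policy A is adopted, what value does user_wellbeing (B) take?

865

Policy A (L − 41, Q − 31):
  K = 47
  Q = 148 − 31 = 117
  L = 228 + 47 (−41 from intervention) = 234
  B = 46 + 5·117 + 234 = 865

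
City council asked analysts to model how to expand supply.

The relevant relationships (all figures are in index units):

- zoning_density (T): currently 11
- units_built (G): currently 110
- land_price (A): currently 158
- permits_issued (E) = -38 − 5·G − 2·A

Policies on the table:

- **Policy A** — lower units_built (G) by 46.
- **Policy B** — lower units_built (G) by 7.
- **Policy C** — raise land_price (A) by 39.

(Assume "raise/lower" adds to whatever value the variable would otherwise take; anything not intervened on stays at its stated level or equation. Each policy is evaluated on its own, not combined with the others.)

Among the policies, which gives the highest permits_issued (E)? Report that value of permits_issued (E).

-674

Policy A (G − 46):
  G = 110 − 46 = 64
  A = 158
  E = -38 − 5·64 − 2·158 = -674
Policy B (G − 7):
  G = 110 − 7 = 103
  A = 158
  E = -38 − 5·103 − 2·158 = -869
Policy C (A + 39):
  G = 110
  A = 158 + 39 = 197
  E = -38 − 5·110 − 2·197 = -982
Comparing — Policy A: E=-674, Policy B: E=-869, Policy C: E=-982. Highest is -674 (Policy A).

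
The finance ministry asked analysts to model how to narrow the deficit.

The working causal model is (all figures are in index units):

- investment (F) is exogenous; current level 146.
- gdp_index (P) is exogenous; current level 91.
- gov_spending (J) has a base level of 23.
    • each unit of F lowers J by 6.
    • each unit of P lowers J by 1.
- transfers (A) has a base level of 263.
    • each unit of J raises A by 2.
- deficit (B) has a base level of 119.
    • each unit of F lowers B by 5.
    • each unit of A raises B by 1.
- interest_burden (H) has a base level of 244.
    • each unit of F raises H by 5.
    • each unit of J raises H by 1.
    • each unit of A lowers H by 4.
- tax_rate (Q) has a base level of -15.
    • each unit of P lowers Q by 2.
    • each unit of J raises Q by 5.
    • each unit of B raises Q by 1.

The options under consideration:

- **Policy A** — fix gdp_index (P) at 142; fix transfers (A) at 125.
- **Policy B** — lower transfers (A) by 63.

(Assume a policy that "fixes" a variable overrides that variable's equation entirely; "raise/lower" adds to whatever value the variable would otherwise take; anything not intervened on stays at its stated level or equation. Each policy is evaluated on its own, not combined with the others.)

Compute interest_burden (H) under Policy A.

-521

Policy A (P := 142, A := 125):
  F = 146
  P = 142
  J = 23 − 6·146 − 142 = -995
  A = 125
  H = 244 + 5·146 + (-995) − 4·125 = -521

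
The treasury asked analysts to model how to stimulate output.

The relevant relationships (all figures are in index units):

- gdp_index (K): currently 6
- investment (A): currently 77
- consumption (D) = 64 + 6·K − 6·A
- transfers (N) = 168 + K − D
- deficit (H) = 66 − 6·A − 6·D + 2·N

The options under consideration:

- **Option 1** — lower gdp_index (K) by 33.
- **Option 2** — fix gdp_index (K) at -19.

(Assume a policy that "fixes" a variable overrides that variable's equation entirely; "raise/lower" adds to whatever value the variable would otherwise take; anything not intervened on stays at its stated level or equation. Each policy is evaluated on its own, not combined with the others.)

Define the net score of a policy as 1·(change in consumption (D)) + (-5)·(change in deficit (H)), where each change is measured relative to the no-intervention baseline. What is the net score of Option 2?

Baseline:
  K = 6
  A = 77
  D = 64 + 6·6 − 6·77 = -362
  N = 168 + 6 − (-362) = 536
  H = 66 − 6·77 − 6·(-362) + 2·536 = 2848
Option 2 (K := -19):
  K = -19
  A = 77
  D = 64 + 6·(-19) − 6·77 = -512
  N = 168 + (-19) − (-512) = 661
  H = 66 − 6·77 − 6·(-512) + 2·661 = 3998
ΔD = -512 − (-362) = -150; ΔH = 3998 − 2848 = 1150
Score = 1·(-150) + (-5)·1150 = -5900

-5900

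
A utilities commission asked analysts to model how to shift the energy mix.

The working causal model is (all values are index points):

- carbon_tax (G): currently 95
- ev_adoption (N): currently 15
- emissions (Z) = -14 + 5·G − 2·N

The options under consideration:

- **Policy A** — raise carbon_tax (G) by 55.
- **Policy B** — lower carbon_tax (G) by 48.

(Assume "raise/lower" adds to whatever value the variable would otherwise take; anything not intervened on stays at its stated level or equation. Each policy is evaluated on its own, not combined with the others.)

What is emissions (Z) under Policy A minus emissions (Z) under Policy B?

515

Policy A (G + 55):
  G = 95 + 55 = 150
  N = 15
  Z = -14 + 5·150 − 2·15 = 706
Policy B (G − 48):
  G = 95 − 48 = 47
  N = 15
  Z = -14 + 5·47 − 2·15 = 191
Z: 706 − 191 = 515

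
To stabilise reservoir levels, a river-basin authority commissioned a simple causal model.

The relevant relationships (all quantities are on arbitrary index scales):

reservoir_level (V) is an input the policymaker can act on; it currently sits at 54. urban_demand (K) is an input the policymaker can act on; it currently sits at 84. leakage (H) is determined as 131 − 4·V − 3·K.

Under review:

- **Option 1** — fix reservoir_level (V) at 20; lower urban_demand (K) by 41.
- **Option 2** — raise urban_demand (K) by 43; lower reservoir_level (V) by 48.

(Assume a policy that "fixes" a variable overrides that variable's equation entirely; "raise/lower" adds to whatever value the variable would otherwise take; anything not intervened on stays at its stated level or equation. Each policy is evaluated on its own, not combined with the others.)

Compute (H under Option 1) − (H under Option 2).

Option 1 (V := 20, K − 41):
  V = 20
  K = 84 − 41 = 43
  H = 131 − 4·20 − 3·43 = -78
Option 2 (K + 43, V − 48):
  V = 54 − 48 = 6
  K = 84 + 43 = 127
  H = 131 − 4·6 − 3·127 = -274
H: -78 − (-274) = 196

196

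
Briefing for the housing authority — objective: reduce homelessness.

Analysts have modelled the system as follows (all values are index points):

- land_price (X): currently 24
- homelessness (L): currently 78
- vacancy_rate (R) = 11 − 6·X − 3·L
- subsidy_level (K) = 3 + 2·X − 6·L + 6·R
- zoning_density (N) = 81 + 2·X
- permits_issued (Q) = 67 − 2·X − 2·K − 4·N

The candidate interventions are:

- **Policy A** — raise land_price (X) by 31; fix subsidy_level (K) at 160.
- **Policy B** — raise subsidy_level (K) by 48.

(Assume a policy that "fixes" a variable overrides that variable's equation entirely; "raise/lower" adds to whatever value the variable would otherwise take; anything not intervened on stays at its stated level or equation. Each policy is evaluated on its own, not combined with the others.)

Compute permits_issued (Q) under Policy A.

Policy A (X + 31, K := 160):
  X = 24 + 31 = 55
  L = 78
  R = 11 − 6·55 − 3·78 = -553
  K = 160
  N = 81 + 2·55 = 191
  Q = 67 − 2·55 − 2·160 − 4·191 = -1127

-1127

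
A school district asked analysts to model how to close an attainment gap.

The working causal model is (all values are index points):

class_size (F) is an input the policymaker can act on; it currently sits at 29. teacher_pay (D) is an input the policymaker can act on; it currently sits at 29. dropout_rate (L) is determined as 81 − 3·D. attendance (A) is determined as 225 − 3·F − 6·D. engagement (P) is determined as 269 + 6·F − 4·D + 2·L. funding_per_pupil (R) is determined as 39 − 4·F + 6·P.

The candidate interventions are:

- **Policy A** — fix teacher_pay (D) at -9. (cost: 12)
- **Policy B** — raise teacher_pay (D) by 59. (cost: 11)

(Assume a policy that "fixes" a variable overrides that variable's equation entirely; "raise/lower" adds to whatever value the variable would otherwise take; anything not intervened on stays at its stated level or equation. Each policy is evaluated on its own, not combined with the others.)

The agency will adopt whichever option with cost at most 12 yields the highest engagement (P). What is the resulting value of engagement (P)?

Policy A (D := -9):
  F = 29
  D = -9
  L = 81 − 3·(-9) = 108
  P = 269 + 6·29 − 4·(-9) + 2·108 = 695
Policy B (D + 59):
  F = 29
  D = 29 + 59 = 88
  L = 81 − 3·88 = -183
  P = 269 + 6·29 − 4·88 + 2·(-183) = -275
Comparing — Policy A: P=695, Policy B: P=-275. Highest is 695 (Policy A).

695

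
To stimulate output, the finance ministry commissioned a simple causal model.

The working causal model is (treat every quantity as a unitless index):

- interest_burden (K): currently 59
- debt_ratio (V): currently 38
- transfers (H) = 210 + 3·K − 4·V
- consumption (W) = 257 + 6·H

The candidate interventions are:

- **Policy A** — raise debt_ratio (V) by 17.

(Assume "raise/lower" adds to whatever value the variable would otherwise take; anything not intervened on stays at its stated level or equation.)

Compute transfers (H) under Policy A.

Policy A (V + 17):
  K = 59
  V = 38 + 17 = 55
  H = 210 + 3·59 − 4·55 = 167

167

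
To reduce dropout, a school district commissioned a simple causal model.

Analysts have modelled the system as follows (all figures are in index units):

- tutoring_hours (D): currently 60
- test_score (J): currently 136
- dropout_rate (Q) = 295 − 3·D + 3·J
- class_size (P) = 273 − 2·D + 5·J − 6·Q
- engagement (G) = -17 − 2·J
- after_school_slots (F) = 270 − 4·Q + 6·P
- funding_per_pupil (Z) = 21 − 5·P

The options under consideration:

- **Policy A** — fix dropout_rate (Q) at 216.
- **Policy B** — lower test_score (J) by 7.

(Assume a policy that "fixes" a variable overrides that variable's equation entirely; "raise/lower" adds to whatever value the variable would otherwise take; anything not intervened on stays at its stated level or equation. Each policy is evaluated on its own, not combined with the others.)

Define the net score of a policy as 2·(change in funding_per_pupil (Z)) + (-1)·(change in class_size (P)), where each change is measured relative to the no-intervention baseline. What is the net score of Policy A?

Baseline:
  D = 60
  J = 136
  Q = 295 − 3·60 + 3·136 = 523
  P = 273 − 2·60 + 5·136 − 6·523 = -2305
  Z = 21 − 5·(-2305) = 11546
Policy A (Q := 216):
  D = 60
  J = 136
  Q = 216
  P = 273 − 2·60 + 5·136 − 6·216 = -463
  Z = 21 − 5·(-463) = 2336
ΔZ = 2336 − 11546 = -9210; ΔP = -463 − (-2305) = 1842
Score = 2·(-9210) + (-1)·1842 = -20262

-20262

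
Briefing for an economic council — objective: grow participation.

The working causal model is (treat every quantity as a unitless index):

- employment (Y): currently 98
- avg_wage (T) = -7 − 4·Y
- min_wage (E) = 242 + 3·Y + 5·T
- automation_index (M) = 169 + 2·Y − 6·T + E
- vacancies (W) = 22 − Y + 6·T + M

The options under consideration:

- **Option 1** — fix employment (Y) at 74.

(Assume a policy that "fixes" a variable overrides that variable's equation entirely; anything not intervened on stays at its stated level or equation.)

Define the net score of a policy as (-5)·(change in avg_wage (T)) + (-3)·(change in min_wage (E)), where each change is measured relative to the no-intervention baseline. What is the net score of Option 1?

Baseline:
  Y = 98
  T = -7 − 4·98 = -399
  E = 242 + 3·98 + 5·(-399) = -1459
Option 1 (Y := 74):
  Y = 74
  T = -7 − 4·74 = -303
  E = 242 + 3·74 + 5·(-303) = -1051
ΔT = -303 − (-399) = 96; ΔE = -1051 − (-1459) = 408
Score = (-5)·96 + (-3)·408 = -1704

-1704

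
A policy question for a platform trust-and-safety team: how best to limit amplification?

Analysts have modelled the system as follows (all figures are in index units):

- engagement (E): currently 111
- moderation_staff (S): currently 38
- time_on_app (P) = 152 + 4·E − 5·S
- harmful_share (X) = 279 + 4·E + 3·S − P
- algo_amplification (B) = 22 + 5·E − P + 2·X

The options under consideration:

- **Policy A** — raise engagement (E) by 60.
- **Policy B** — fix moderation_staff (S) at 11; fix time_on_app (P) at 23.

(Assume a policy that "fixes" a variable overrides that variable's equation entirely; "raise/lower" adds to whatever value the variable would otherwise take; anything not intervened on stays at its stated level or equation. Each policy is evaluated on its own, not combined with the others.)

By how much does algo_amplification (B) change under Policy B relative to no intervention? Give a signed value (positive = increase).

987

Baseline:
  E = 111
  S = 38
  P = 152 + 4·111 − 5·38 = 406
  X = 279 + 4·111 + 3·38 − 406 = 431
  B = 22 + 5·111 − 406 + 2·431 = 1033
Policy B (S := 11, P := 23):
  E = 111
  S = 11
  P = 23
  X = 279 + 4·111 + 3·11 − 23 = 733
  B = 22 + 5·111 − 23 + 2·733 = 2020
Change in B: 2020 − 1033 = 987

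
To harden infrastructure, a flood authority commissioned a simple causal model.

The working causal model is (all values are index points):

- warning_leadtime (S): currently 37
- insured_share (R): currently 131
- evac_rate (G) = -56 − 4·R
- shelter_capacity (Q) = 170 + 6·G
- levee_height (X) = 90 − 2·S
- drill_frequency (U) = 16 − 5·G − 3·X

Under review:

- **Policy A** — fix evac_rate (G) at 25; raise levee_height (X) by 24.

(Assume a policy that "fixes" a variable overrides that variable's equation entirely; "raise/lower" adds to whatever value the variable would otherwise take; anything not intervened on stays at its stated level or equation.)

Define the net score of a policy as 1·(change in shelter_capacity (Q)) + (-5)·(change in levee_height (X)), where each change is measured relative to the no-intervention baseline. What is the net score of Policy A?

Baseline:
  S = 37
  R = 131
  G = -56 − 4·131 = -580
  Q = 170 + 6·(-580) = -3310
  X = 90 − 2·37 = 16
Policy A (G := 25, X + 24):
  S = 37
  R = 131
  G = 25
  Q = 170 + 6·25 = 320
  X = 90 − 2·37 (+24 from intervention) = 40
ΔQ = 320 − (-3310) = 3630; ΔX = 40 − 16 = 24
Score = 1·3630 + (-5)·24 = 3510

3510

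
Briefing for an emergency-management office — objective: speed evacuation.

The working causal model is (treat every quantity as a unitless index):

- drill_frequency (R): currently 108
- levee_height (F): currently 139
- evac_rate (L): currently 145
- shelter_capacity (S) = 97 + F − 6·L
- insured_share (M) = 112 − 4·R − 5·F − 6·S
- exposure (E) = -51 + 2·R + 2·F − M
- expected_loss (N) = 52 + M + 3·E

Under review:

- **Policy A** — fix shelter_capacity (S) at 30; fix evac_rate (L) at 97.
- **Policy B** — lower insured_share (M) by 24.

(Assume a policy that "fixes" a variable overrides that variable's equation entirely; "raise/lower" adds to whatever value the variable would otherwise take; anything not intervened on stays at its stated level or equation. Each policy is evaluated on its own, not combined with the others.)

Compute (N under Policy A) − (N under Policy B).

7920

Policy A (S := 30, L := 97):
  R = 108
  F = 139
  L = 97
  S = 30
  M = 112 − 4·108 − 5·139 − 6·30 = -1195
  E = -51 + 2·108 + 2·139 − (-1195) = 1638
  N = 52 + (-1195) + 3·1638 = 3771
Policy B (M − 24):
  R = 108
  F = 139
  L = 145
  S = 97 + 139 − 6·145 = -634
  M = 112 − 4·108 − 5·139 − 6·(-634) (−24 from intervention) = 2765
  E = -51 + 2·108 + 2·139 − 2765 = -2322
  N = 52 + 2765 + 3·(-2322) = -4149
N: 3771 − (-4149) = 7920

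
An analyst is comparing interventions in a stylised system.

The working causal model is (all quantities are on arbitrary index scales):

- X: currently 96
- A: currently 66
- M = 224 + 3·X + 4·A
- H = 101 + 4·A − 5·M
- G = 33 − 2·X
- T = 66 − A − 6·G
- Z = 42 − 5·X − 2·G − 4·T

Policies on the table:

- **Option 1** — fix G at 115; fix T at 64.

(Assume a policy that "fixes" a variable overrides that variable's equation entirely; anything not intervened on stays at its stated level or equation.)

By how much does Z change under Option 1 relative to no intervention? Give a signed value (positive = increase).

Baseline:
  X = 96
  A = 66
  G = 33 − 2·96 = -159
  T = 66 − 66 − 6·(-159) = 954
  Z = 42 − 5·96 − 2·(-159) − 4·954 = -3936
Option 1 (G := 115, T := 64):
  X = 96
  A = 66
  G = 115
  T = 64
  Z = 42 − 5·96 − 2·115 − 4·64 = -924
Change in Z: -924 − (-3936) = 3012

3012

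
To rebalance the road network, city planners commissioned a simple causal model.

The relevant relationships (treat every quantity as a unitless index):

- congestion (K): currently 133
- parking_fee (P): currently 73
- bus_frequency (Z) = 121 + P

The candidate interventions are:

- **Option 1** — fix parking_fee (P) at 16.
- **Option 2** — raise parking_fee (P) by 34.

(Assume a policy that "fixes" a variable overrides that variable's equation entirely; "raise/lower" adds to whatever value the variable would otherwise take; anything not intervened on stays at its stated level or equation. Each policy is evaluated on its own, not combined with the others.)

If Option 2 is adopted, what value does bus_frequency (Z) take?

228

Option 2 (P + 34):
  P = 73 + 34 = 107
  Z = 121 + 107 = 228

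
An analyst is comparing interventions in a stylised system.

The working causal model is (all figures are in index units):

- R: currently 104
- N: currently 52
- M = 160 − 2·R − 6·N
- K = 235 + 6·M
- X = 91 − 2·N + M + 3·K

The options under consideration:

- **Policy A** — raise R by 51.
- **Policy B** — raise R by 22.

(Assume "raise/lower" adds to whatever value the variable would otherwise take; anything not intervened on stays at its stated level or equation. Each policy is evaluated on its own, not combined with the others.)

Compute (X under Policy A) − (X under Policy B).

-1102

Policy A (R + 51):
  R = 104 + 51 = 155
  N = 52
  M = 160 − 2·155 − 6·52 = -462
  K = 235 + 6·(-462) = -2537
  X = 91 − 2·52 + (-462) + 3·(-2537) = -8086
Policy B (R + 22):
  R = 104 + 22 = 126
  N = 52
  M = 160 − 2·126 − 6·52 = -404
  K = 235 + 6·(-404) = -2189
  X = 91 − 2·52 + (-404) + 3·(-2189) = -6984
X: -8086 − (-6984) = -1102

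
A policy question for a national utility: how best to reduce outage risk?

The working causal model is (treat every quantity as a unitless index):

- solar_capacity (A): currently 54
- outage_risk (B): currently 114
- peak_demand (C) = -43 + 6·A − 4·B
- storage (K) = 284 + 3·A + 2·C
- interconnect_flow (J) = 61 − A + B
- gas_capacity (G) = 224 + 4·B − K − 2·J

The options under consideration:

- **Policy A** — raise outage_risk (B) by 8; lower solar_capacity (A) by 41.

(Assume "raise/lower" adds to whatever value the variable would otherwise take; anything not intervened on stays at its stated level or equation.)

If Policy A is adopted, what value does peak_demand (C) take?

Policy A (B + 8, A − 41):
  A = 54 − 41 = 13
  B = 114 + 8 = 122
  C = -43 + 6·13 − 4·122 = -453

-453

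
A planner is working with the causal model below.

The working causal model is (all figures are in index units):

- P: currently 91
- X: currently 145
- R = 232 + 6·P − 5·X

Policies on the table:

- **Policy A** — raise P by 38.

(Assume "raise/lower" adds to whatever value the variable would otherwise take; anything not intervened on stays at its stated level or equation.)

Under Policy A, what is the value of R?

281

Policy A (P + 38):
  P = 91 + 38 = 129
  X = 145
  R = 232 + 6·129 − 5·145 = 281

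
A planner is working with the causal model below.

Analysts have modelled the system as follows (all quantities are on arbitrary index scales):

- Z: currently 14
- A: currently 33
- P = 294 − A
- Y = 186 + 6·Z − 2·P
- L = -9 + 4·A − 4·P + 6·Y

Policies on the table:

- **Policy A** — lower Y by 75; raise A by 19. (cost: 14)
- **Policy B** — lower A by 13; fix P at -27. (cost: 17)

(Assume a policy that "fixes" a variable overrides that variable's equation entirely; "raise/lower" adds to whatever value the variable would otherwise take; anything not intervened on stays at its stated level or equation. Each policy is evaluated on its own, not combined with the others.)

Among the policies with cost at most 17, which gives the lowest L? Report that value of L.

-2503

Policy A (Y − 75, A + 19):
  Z = 14
  A = 33 + 19 = 52
  P = 294 − 52 = 242
  Y = 186 + 6·14 − 2·242 (−75 from intervention) = -289
  L = -9 + 4·52 − 4·242 + 6·(-289) = -2503
Policy B (A − 13, P := -27):
  Z = 14
  A = 33 − 13 = 20
  P = -27
  Y = 186 + 6·14 − 2·(-27) = 324
  L = -9 + 4·20 − 4·(-27) + 6·324 = 2123
Comparing — Policy A: L=-2503, Policy B: L=2123. Lowest is -2503 (Policy A).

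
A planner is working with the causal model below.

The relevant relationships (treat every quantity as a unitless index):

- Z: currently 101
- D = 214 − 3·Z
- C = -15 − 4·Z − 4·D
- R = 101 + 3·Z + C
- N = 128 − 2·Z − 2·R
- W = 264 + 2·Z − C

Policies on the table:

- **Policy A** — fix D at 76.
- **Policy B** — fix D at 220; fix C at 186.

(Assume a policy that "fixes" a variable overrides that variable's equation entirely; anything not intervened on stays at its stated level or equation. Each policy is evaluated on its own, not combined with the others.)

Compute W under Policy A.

Policy A (D := 76):
  Z = 101
  D = 76
  C = -15 − 4·101 − 4·76 = -723
  W = 264 + 2·101 − (-723) = 1189

1189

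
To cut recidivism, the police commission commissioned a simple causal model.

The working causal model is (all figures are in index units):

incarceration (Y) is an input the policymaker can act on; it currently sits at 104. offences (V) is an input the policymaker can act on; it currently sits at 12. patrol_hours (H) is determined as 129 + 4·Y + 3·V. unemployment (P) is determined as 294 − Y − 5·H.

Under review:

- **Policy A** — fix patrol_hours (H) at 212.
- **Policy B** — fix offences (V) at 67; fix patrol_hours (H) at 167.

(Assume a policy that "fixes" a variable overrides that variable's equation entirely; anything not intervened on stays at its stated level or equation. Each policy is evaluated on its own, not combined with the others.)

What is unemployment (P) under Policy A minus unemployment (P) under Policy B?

-225

Policy A (H := 212):
  Y = 104
  V = 12
  H = 212
  P = 294 − 104 − 5·212 = -870
Policy B (V := 67, H := 167):
  Y = 104
  V = 67
  H = 167
  P = 294 − 104 − 5·167 = -645
P: -870 − (-645) = -225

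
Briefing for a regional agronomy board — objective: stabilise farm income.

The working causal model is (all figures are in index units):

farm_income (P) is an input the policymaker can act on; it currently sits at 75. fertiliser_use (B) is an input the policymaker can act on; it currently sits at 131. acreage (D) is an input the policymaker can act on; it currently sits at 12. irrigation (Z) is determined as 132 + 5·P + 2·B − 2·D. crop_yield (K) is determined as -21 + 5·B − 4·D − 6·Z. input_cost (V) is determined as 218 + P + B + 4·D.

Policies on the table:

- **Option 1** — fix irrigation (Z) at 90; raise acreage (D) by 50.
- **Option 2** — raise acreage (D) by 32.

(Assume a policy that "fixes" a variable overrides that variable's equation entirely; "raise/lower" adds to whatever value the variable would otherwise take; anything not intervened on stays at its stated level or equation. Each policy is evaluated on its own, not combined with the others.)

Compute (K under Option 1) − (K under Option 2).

3474

Option 1 (Z := 90, D + 50):
  P = 75
  B = 131
  D = 12 + 50 = 62
  Z = 90
  K = -21 + 5·131 − 4·62 − 6·90 = -154
Option 2 (D + 32):
  P = 75
  B = 131
  D = 12 + 32 = 44
  Z = 132 + 5·75 + 2·131 − 2·44 = 681
  K = -21 + 5·131 − 4·44 − 6·681 = -3628
K: -154 − (-3628) = 3474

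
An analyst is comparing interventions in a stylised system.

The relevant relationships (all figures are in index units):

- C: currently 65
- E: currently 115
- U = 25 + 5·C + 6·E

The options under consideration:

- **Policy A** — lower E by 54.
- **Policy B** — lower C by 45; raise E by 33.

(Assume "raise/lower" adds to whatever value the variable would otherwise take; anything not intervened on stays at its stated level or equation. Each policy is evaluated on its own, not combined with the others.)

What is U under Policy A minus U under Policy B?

-297

Policy A (E − 54):
  C = 65
  E = 115 − 54 = 61
  U = 25 + 5·65 + 6·61 = 716
Policy B (C − 45, E + 33):
  C = 65 − 45 = 20
  E = 115 + 33 = 148
  U = 25 + 5·20 + 6·148 = 1013
U: 716 − 1013 = -297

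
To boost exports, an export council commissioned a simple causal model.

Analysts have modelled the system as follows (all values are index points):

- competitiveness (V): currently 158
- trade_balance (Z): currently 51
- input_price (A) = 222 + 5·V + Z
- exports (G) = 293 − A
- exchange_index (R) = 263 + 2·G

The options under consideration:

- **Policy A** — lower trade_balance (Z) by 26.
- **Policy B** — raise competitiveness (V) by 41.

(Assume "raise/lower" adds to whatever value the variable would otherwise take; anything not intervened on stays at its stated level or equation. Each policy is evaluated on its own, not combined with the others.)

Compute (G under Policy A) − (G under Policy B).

Policy A (Z − 26):
  V = 158
  Z = 51 − 26 = 25
  A = 222 + 5·158 + 25 = 1037
  G = 293 − 1037 = -744
Policy B (V + 41):
  V = 158 + 41 = 199
  Z = 51
  A = 222 + 5·199 + 51 = 1268
  G = 293 − 1268 = -975
G: -744 − (-975) = 231

231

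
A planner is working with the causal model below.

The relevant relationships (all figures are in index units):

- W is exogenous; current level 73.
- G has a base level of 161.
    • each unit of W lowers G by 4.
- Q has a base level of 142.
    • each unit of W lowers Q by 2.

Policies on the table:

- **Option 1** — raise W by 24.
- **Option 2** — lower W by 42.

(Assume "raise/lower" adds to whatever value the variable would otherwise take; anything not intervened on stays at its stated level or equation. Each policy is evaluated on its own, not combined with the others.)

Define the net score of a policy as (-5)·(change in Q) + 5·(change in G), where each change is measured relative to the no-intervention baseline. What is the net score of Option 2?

420

Baseline:
  W = 73
  G = 161 − 4·73 = -131
  Q = 142 − 2·73 = -4
Option 2 (W − 42):
  W = 73 − 42 = 31
  G = 161 − 4·31 = 37
  Q = 142 − 2·31 = 80
ΔQ = 80 − (-4) = 84; ΔG = 37 − (-131) = 168
Score = (-5)·84 + 5·168 = 420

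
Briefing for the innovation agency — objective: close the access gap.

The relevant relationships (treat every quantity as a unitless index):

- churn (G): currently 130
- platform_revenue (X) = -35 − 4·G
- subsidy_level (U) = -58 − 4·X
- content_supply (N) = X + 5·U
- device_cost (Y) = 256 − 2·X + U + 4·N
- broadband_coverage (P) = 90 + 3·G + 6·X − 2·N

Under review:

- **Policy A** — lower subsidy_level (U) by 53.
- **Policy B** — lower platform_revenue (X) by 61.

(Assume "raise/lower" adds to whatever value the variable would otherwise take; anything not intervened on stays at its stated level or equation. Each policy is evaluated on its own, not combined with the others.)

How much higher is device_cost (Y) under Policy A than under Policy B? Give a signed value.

Policy A (U − 53):
  G = 130
  X = -35 − 4·130 = -555
  U = -58 − 4·(-555) (−53 from intervention) = 2109
  N = 0 + (-555) + 5·2109 = 9990
  Y = 256 − 2·(-555) + 2109 + 4·9990 = 43435
Policy B (X − 61):
  G = 130
  X = -35 − 4·130 (−61 from intervention) = -616
  U = -58 − 4·(-616) = 2406
  N = 0 + (-616) + 5·2406 = 11414
  Y = 256 − 2·(-616) + 2406 + 4·11414 = 49550
Y: 43435 − 49550 = -6115

-6115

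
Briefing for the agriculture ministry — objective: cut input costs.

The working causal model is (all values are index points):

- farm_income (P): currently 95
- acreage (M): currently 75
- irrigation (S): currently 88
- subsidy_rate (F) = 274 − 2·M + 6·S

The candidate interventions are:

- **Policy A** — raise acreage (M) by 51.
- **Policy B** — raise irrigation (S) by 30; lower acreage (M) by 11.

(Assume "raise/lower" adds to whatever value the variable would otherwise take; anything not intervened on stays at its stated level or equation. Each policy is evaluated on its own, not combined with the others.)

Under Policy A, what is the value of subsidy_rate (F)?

Policy A (M + 51):
  M = 75 + 51 = 126
  S = 88
  F = 274 − 2·126 + 6·88 = 550

550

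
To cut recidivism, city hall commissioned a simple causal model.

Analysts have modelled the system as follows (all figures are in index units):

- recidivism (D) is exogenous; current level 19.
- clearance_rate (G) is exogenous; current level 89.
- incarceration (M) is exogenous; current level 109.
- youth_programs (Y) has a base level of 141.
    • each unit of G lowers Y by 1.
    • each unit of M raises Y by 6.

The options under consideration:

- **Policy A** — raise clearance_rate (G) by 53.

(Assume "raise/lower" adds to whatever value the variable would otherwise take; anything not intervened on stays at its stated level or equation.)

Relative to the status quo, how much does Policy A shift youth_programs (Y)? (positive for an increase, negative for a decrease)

-53

Baseline:
  G = 89
  M = 109
  Y = 141 − 89 + 6·109 = 706
Policy A (G + 53):
  G = 89 + 53 = 142
  M = 109
  Y = 141 − 142 + 6·109 = 653
Change in Y: 653 − 706 = -53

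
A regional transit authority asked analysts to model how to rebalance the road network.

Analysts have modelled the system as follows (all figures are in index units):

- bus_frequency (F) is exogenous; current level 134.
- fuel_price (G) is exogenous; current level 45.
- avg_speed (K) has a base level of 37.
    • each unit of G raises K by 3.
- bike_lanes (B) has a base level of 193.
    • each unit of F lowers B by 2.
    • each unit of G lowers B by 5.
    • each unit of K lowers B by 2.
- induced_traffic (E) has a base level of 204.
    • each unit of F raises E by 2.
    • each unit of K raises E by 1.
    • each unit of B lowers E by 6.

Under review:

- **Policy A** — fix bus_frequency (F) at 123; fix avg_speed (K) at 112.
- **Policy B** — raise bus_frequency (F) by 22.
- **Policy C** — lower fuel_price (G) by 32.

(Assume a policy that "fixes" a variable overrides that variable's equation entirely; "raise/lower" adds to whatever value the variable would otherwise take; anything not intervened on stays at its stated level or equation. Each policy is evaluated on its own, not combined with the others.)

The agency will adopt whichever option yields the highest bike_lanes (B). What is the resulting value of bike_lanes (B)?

Policy A (F := 123, K := 112):
  F = 123
  G = 45
  K = 112
  B = 193 − 2·123 − 5·45 − 2·112 = -502
Policy B (F + 22):
  F = 134 + 22 = 156
  G = 45
  K = 37 + 3·45 = 172
  B = 193 − 2·156 − 5·45 − 2·172 = -688
Policy C (G − 32):
  F = 134
  G = 45 − 32 = 13
  K = 37 + 3·13 = 76
  B = 193 − 2·134 − 5·13 − 2·76 = -292
Comparing — Policy A: B=-502, Policy B: B=-688, Policy C: B=-292. Highest is -292 (Policy C).

-292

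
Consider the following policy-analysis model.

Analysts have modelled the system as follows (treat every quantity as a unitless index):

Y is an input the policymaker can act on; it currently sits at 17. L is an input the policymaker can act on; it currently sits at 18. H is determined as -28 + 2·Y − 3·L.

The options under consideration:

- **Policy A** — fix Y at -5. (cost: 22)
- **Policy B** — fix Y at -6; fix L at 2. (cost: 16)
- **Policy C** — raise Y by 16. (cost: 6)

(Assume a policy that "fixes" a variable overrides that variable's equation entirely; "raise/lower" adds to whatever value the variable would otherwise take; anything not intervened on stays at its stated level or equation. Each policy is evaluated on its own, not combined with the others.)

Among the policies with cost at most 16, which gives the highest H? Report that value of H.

-16

Policy B (Y := -6, L := 2):
  Y = -6
  L = 2
  H = -28 + 2·(-6) − 3·2 = -46
Policy C (Y + 16):
  Y = 17 + 16 = 33
  L = 18
  H = -28 + 2·33 − 3·18 = -16
Comparing — Policy B: H=-46, Policy C: H=-16. Highest is -16 (Policy C).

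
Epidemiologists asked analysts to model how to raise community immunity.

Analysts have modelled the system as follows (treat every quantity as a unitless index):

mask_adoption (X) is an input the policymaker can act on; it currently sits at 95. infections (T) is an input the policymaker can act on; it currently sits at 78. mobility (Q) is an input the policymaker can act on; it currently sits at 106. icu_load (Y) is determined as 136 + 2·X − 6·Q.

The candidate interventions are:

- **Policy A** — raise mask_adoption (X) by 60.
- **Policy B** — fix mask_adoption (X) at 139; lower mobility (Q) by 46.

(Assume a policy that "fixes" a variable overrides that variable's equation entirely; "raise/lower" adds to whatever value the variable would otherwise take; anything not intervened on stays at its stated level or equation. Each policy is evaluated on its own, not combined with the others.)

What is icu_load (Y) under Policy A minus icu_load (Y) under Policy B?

Policy A (X + 60):
  X = 95 + 60 = 155
  Q = 106
  Y = 136 + 2·155 − 6·106 = -190
Policy B (X := 139, Q − 46):
  X = 139
  Q = 106 − 46 = 60
  Y = 136 + 2·139 − 6·60 = 54
Y: -190 − 54 = -244

-244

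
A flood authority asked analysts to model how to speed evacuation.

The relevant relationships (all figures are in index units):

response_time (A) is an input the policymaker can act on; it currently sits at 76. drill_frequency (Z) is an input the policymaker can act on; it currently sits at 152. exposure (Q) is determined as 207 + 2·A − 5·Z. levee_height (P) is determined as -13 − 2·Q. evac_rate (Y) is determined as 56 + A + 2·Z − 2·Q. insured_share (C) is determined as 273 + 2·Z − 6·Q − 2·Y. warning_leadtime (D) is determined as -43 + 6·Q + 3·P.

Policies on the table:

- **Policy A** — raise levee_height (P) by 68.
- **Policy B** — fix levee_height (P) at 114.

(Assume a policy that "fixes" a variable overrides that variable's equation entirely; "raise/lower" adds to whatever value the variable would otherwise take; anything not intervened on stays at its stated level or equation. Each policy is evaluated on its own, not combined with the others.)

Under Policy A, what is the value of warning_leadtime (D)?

122

Policy A (P + 68):
  A = 76
  Z = 152
  Q = 207 + 2·76 − 5·152 = -401
  P = -13 − 2·(-401) (+68 from intervention) = 857
  D = -43 + 6·(-401) + 3·857 = 122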